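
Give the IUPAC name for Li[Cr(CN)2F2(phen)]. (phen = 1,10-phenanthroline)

The 1 lithium counter-ion carries a total charge of +1, so each complex ion is 1−.
Ligand charges: 1×1,10-phenanthroline (neutral), 2×fluoro (-1 each), 2×cyano (-1 each); total -4. So Cr + (-4) = 1−, giving Cr = +3.
The complex ion is anionic, so chromium takes the -ate form chromate(III).

lithium dicyanodifluoro(1,10-phenanthroline)chromate(III)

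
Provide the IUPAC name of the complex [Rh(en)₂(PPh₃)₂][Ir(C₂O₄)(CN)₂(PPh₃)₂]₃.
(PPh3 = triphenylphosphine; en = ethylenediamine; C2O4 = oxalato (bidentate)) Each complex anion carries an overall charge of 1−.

bis(ethylenediamine)bis(triphenylphosphine)rhodium(III) dicyanooxalatobis(triphenylphosphine)iridate(III)

Both ions are complex: the cation is named first with the plain metal name, the anion second with the -ate form; each ion's ligands are alphabetised independently.
The complex anion is given as 1−; its ligand charges sum to -4, so Ir = +3.
With 3 anions per cation, the cation must be 3×1 = 3+.
Cation: ligand charges sum to 0; for the ion to be 3+, Rh = +3.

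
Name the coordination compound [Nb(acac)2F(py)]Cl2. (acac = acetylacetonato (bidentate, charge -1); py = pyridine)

The 2 chloride counter-ions carry a total charge of -2, so each complex ion is 2+.
Ligand charges: 2×acetylacetonato (-1 each), 1×fluoro (-1 each), 1×pyridine (neutral); total -3. So Nb + (-3) = 2+, giving Nb = +5.
Ligands are named alphabetically: acetylacetonato before fluoro before pyridine.

bis(acetylacetonato)fluoro(pyridine)niobium(V) chloride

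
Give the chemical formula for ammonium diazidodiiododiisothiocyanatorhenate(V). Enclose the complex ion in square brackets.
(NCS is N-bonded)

Ligands: 2 iodo (I, -1), 2 azido (N3, -1), 2 isothiocyanato (NCS, -1). Ligand charge sum = -6.
With Re in oxidation state +5, the complex ion is [Re...]^1−.
Charge balance with ammonium (+1) requires 1 complex ion per 1 ammonium.

NH4[ReI2(N3)2(NCS)2]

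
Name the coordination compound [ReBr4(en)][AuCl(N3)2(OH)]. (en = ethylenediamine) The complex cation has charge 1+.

tetrabromo(ethylenediamine)rhenium(V) diazidochlorohydroxoaurate(III)

The complex cation is given as 1+; its ligand charges sum to -4, so Re = +5.
A 1:1 salt means the anion carries the equal and opposite charge, 1−.
Anion: ligand charges sum to -4; for the ion to be 1−, Au = +3.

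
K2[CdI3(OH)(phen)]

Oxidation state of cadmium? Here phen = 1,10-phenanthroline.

2 potassium outside the brackets (+1 each) → the complex ion is 2−.
Ligand charges: 1×phen neutral; 1×OH = -1; 3×I = -3; sum -4.
Cd + (-4) = 2− ⇒ Cd is +2.

+2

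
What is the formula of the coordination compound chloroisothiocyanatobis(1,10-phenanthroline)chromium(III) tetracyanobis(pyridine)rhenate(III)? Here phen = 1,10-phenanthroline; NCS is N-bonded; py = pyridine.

[CrCl(NCS)(phen)2][Re(CN)4(py)2]

Cation [Cr…]: ligand charges -2, Cr(III) ⇒ ion charge 1+.
Anion [Re…]: ligand charges -4, Re(III) ⇒ ion charge 1−.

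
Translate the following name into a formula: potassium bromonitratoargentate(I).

K[AgBr(NO3)]

Ligands: 1 nitrato (NO3, -1), 1 bromo (Br, -1). Ligand charge sum = -2.
With Ag in oxidation state +1, the complex ion is [Ag...]^1−.
Charge balance with potassium (+1) requires 1 complex ion per 1 potassium.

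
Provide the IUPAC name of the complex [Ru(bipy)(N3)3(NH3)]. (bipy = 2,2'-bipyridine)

There is no counter-ion, so the complex is neutral overall.
Ligand charges: 1×ammine (neutral), 1×2,2'-bipyridine (neutral), 3×azido (-1 each); total -3. So Ru + (-3) = 0, giving Ru = +3.
Ligands are named alphabetically: ammine before azido before bipyridine.

amminetriazido(2,2'-bipyridine)ruthenium(III)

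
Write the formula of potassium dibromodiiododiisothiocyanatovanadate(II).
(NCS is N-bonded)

Ligands: 2 bromo (Br, -1), 2 iodo (I, -1), 2 isothiocyanato (NCS, -1). Ligand charge sum = -6.
With V in oxidation state +2, the complex ion is [V...]^4−.
Charge balance with potassium (+1) requires 1 complex ion per 4 potassium.

K4[VBr2I2(NCS)2]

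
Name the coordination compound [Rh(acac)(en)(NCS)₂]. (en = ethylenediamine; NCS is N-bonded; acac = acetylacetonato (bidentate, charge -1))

There is no counter-ion, so the complex is neutral overall.
Ligand charges: 1×ethylenediamine (neutral), 2×isothiocyanato (-1 each), 1×acetylacetonato (-1 each); total -3. So Rh + (-3) = 0, giving Rh = +3.
Ligands are named alphabetically: acetylacetonato before ethylenediamine before isothiocyanato.

(acetylacetonato)(ethylenediamine)diisothiocyanatorhodium(III)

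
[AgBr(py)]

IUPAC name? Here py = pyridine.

There is no counter-ion, so the complex is neutral overall.
Ligand charges: 1×pyridine (neutral), 1×bromo (-1 each); total -1. So Ag + (-1) = 0, giving Ag = +1.
Ligands are named alphabetically: bromo before pyridine.

bromo(pyridine)silver(I)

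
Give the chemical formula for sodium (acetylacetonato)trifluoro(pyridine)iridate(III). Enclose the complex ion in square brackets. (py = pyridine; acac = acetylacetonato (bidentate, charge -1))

Na[Ir(acac)F3(py)]

Ligands: 3 fluoro (F, -1), 1 pyridine (py, neutral), 1 acetylacetonato (acac, -1). Ligand charge sum = -4.
With Ir in oxidation state +3, the complex ion is [Ir...]^1−.
Charge balance with sodium (+1) requires 1 complex ion per 1 sodium.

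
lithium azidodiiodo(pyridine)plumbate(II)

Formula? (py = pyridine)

Li[PbI2(N3)(py)]

Ligands: 2 iodo (I, -1), 1 azido (N3, -1), 1 pyridine (py, neutral). Ligand charge sum = -3.
With Pb in oxidation state +2, the complex ion is [Pb...]^1−.
Charge balance with lithium (+1) requires 1 complex ion per 1 lithium.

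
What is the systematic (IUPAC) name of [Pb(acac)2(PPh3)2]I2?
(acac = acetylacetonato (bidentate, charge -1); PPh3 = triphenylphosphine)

bis(acetylacetonato)bis(triphenylphosphine)lead(IV) iodide

The 2 iodide counter-ions carry a total charge of -2, so each complex ion is 2+.
Ligand charges: 2×acetylacetonato (-1 each), 2×triphenylphosphine (neutral); total -2. So Pb + (-2) = 2+, giving Pb = +4.
Ligands are named alphabetically: acetylacetonato before triphenylphosphine.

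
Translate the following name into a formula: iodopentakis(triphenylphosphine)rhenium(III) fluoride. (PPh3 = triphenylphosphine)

[ReI(PPh3)5]F2

Ligands: 5 triphenylphosphine (PPh3, neutral), 1 iodo (I, -1). Ligand charge sum = -1.
Charge balance with fluoride (-1) requires 1 complex ion per 2 fluoride.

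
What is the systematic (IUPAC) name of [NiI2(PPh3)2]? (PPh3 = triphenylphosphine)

There is no counter-ion, so the complex is neutral overall.
Ligand charges: 2×iodo (-1 each), 2×triphenylphosphine (neutral); total -2. So Ni + (-2) = 0, giving Ni = +2.
Ligands are named alphabetically: iodo before triphenylphosphine.

diiodobis(triphenylphosphine)nickel(II)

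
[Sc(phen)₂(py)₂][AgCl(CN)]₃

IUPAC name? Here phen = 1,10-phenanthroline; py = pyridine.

Both ions are complex: the cation is named first with the plain metal name, the anion second with the -ate form; each ion's ligands are alphabetised independently.
Scandium is always +3 in its complexes; the cation's ligand charges sum to 0, so the complex cation is 3+.
With 3 anions per cation, each anion must be 3/3 = 1−.
Anion: ligand charges sum to -2; for the ion to be 1−, Ag = +1.

bis(1,10-phenanthroline)bis(pyridine)scandium(III) chlorocyanoargentate(I)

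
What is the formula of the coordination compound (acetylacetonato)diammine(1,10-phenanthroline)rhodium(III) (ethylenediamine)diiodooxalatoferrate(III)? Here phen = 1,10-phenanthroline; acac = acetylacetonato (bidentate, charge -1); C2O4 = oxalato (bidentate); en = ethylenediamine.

[Rh(acac)(NH3)2(phen)][Fe(C2O4)(en)I2]2

Cation [Rh…]: ligand charges -1, Rh(III) ⇒ ion charge 2+.
Anion [Fe…]: ligand charges -4, Fe(III) ⇒ ion charge 1−.
One 2+ cation requires 2 of the 1− anion.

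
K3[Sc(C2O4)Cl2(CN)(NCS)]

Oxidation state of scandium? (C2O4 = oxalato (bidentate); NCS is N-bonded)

3 potassium outside the brackets (+1 each) → the complex ion is 3−.
Ligand charges: 2×Cl = -2; 1×C2O4 = -2; 1×NCS = -1; 1×CN = -1; sum -6.
Sc + (-6) = 3− ⇒ Sc is +3.

+3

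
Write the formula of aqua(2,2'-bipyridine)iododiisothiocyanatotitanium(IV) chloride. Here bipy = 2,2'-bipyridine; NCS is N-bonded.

[Ti(bipy)(H2O)I(NCS)2]Cl

Ligands: 1 2,2'-bipyridine (bipy, neutral), 2 isothiocyanato (NCS, -1), 1 aqua (H2O, neutral), 1 iodo (I, -1). Ligand charge sum = -3.
With Ti in oxidation state +4, the complex ion is [Ti...]^1+.
Charge balance with chloride (-1) requires 1 complex ion per 1 chloride.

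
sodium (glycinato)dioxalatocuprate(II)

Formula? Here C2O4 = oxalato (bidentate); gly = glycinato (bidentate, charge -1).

Na3[Cu(C2O4)2(gly)]

Ligands: 2 oxalato (C2O4, -2), 1 glycinato (gly, -1). Ligand charge sum = -5.
With Cu in oxidation state +2, the complex ion is [Cu...]^3−.
Charge balance with sodium (+1) requires 1 complex ion per 3 sodium.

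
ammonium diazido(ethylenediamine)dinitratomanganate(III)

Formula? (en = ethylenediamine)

Ligands: 1 ethylenediamine (en, neutral), 2 azido (N3, -1), 2 nitrato (NO3, -1). Ligand charge sum = -4.
With Mn in oxidation state +3, the complex ion is [Mn...]^1−.
Charge balance with ammonium (+1) requires 1 complex ion per 1 ammonium.

NH4[Mn(en)(N3)2(NO3)2]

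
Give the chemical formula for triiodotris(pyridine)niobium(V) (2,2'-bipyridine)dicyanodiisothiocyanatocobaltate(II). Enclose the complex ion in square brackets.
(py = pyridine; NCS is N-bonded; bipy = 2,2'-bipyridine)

Cation [Nb…]: ligand charges -3, Nb(V) ⇒ ion charge 2+.
Anion [Co…]: ligand charges -4, Co(II) ⇒ ion charge 2−.

[NbI3(py)3][Co(bipy)(CN)2(NCS)2]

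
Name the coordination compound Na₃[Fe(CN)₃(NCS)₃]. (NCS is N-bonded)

The 3 sodium counter-ions carry a total charge of +3, so each complex ion is 3−.
Ligand charges: 3×cyano (-1 each), 3×isothiocyanato (-1 each); total -6. So Fe + (-6) = 3−, giving Fe = +3.
Ligands are named alphabetically: cyano before isothiocyanato.
The complex ion is anionic, so iron takes the -ate form ferrate(III).

sodium tricyanotriisothiocyanatoferrate(III)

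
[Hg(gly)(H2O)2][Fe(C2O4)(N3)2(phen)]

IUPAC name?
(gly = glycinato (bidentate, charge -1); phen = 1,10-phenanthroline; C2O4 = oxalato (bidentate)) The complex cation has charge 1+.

diaqua(glycinato)mercury(II) diazidooxalato(1,10-phenanthroline)ferrate(III)

The complex cation is given as 1+; its ligand charges sum to -1, so Hg = +2.
A 1:1 salt means the anion carries the equal and opposite charge, 1−.
Anion: ligand charges sum to -4; for the ion to be 1−, Fe = +3.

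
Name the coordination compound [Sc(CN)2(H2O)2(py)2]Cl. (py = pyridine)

The 1 chloride counter-ion carries a total charge of -1, so each complex ion is 1+.
Ligand charges: 2×aqua (neutral), 2×pyridine (neutral), 2×cyano (-1 each); total -2. So Sc + (-2) = 1+, giving Sc = +3.
Ligands are named alphabetically: aqua before cyano before pyridine.

diaquadicyanobis(pyridine)scandium(III) chloride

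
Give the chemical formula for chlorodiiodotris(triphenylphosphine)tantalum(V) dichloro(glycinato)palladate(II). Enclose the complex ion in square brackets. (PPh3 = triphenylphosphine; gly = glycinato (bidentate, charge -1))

Cation [Ta…]: ligand charges -3, Ta(V) ⇒ ion charge 2+.
Anion [Pd…]: ligand charges -3, Pd(II) ⇒ ion charge 1−.
One 2+ cation requires 2 of the 1− anion.

[TaClI2(PPh3)3][PdCl2(gly)]2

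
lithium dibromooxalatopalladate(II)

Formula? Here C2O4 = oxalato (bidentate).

Li2[PdBr2(C2O4)]

Ligands: 1 oxalato (C2O4, -2), 2 bromo (Br, -1). Ligand charge sum = -4.
With Pd in oxidation state +2, the complex ion is [Pd...]^2−.
Charge balance with lithium (+1) requires 1 complex ion per 2 lithium.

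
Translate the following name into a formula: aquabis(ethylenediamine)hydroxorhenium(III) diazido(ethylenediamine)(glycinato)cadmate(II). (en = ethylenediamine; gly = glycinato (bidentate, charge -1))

Cation [Re…]: ligand charges -1, Re(III) ⇒ ion charge 2+.
Anion [Cd…]: ligand charges -3, Cd(II) ⇒ ion charge 1−.

[Re(en)2(H2O)(OH)][Cd(en)(gly)(N3)2]2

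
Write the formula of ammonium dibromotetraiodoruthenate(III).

Ligands: 2 bromo (Br, -1), 4 iodo (I, -1). Ligand charge sum = -6.
Charge balance with ammonium (+1) requires 1 complex ion per 3 ammonium.

(NH4)3[RuBr2I4]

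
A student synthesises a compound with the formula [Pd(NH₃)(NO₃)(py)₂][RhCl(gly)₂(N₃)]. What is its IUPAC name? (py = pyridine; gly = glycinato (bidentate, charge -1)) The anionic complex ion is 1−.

amminenitratobis(pyridine)palladium(II) azidochlorobis(glycinato)rhodate(III)

The complex anion is given as 1−; its ligand charges sum to -4, so Rh = +3.
A 1:1 salt means the cation carries the equal and opposite charge, 1+.
Cation: ligand charges sum to -1; for the ion to be 1+, Pd = +2.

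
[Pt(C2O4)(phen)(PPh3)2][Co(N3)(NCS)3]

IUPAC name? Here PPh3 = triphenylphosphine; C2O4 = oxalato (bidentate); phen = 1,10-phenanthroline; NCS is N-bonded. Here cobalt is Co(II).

oxalato(1,10-phenanthroline)bis(triphenylphosphine)platinum(IV) azidotriisothiocyanatocobaltate(II)

Both ions are complex: the cation is named first with the plain metal name, the anion second with the -ate form; each ion's ligands are alphabetised independently.
Co is given as +2; the anion's ligand charges sum to -4, so the complex anion is 2−.
A 1:1 salt means the cation carries the equal and opposite charge, 2+.
Cation: ligand charges sum to -2; for the ion to be 2+, Pt = +4.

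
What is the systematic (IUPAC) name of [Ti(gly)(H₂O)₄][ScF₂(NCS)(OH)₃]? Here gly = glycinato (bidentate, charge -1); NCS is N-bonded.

Both ions are complex: the cation is named first with the plain metal name, the anion second with the -ate form; each ion's ligands are alphabetised independently.
Scandium is always +3 in its complexes; the anion's ligand charges sum to -6, so the complex anion is 3−.
A 1:1 salt means the cation carries the equal and opposite charge, 3+.
Cation: ligand charges sum to -1; for the ion to be 3+, Ti = +4.

tetraaqua(glycinato)titanium(IV) difluorotrihydroxoisothiocyanatoscandate(III)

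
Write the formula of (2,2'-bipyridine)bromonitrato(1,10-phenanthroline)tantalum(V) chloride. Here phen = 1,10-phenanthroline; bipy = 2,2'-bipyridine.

Ligands: 1 nitrato (NO3, -1), 1 bromo (Br, -1), 1 1,10-phenanthroline (phen, neutral), 1 2,2'-bipyridine (bipy, neutral). Ligand charge sum = -2.
Charge balance with chloride (-1) requires 1 complex ion per 3 chloride.

[Ta(bipy)Br(NO3)(phen)]Cl3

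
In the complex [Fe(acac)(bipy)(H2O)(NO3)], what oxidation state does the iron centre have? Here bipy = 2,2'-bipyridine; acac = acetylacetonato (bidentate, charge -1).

+2

No counter-ion: the bracketed complex is neutral.
Ligand charges: 1×bipy neutral; 1×H2O neutral; 1×NO3 = -1; 1×acac = -1; sum -2.
Fe + (-2) = 0 ⇒ Fe is +2.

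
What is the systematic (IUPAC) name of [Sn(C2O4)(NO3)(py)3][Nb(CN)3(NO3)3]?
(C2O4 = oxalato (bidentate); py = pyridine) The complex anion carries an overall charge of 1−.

nitratooxalatotris(pyridine)tin(IV) tricyanotrinitratoniobate(V)

Both ions are complex: the cation is named first with the plain metal name, the anion second with the -ate form; each ion's ligands are alphabetised independently.
The complex anion is given as 1−; its ligand charges sum to -6, so Nb = +5.
A 1:1 salt means the cation carries the equal and opposite charge, 1+.
Cation: ligand charges sum to -3; for the ion to be 1+, Sn = +4.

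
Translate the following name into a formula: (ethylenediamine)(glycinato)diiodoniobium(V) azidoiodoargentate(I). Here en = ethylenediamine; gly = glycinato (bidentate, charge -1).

Cation [Nb…]: ligand charges -3, Nb(V) ⇒ ion charge 2+.
Anion [Ag…]: ligand charges -2, Ag(I) ⇒ ion charge 1−.
One 2+ cation requires 2 of the 1− anion.

[Nb(en)(gly)I2][AgI(N3)]2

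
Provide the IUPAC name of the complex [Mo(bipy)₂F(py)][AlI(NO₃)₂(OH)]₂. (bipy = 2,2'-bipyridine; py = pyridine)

Both ions are complex: the cation is named first with the plain metal name, the anion second with the -ate form; each ion's ligands are alphabetised independently.
Aluminium is always +3 in its complexes; the anion's ligand charges sum to -4, so the complex anion is 1−.
With 2 anions per cation, the cation must be 2×1 = 2+.
Cation: ligand charges sum to -1; for the ion to be 2+, Mo = +3.

bis(2,2'-bipyridine)fluoro(pyridine)molybdenum(III) hydroxoiododinitratoaluminate(III)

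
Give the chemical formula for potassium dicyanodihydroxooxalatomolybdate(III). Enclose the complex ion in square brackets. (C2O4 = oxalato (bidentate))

K3[Mo(C2O4)(CN)2(OH)2]

Ligands: 2 hydroxo (OH, -1), 1 oxalato (C2O4, -2), 2 cyano (CN, -1). Ligand charge sum = -6.
Charge balance with potassium (+1) requires 1 complex ion per 3 potassium.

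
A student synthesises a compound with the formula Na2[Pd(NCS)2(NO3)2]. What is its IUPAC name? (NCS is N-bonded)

The 2 sodium counter-ions carry a total charge of +2, so each complex ion is 2−.
Ligand charges: 2×isothiocyanato (-1 each), 2×nitrato (-1 each); total -4. So Pd + (-4) = 2−, giving Pd = +2.
Ligands are named alphabetically: isothiocyanato before nitrato.
The complex ion is anionic, so palladium takes the -ate form palladate(II).

sodium diisothiocyanatodinitratopalladate(II)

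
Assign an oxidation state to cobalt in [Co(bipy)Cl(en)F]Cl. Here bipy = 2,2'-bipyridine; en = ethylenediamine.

1 chloride outside the brackets (-1 each) → the complex ion is 1+.
Ligand charges: 1×Cl = -1; 1×bipy neutral; 1×en neutral; 1×F = -1; sum -2.
Co + (-2) = 1+ ⇒ Co is +3.

+3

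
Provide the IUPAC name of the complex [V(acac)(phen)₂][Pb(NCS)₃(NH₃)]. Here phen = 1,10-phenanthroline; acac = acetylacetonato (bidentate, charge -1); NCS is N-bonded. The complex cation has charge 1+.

(acetylacetonato)bis(1,10-phenanthroline)vanadium(II) amminetriisothiocyanatoplumbate(II)

The complex cation is given as 1+; its ligand charges sum to -1, so V = +2.
A 1:1 salt means the anion carries the equal and opposite charge, 1−.
Anion: ligand charges sum to -3; for the ion to be 1−, Pb = +2.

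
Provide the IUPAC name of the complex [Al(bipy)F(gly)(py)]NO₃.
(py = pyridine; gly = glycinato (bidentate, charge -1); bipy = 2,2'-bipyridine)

The 1 nitrate counter-ion carries a total charge of -1, so each complex ion is 1+.
Ligand charges: 1×pyridine (neutral), 1×glycinato (-1 each), 1×fluoro (-1 each), 1×2,2'-bipyridine (neutral); total -2. So Al + (-2) = 1+, giving Al = +3.
Ligands are named alphabetically: bipyridine before fluoro before glycinato before pyridine.

(2,2'-bipyridine)fluoro(glycinato)(pyridine)aluminium(III) nitrate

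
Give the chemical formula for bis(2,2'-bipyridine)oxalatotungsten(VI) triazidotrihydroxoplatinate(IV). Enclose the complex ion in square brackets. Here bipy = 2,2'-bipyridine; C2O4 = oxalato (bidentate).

Cation [W…]: ligand charges -2, W(VI) ⇒ ion charge 4+.
Anion [Pt…]: ligand charges -6, Pt(IV) ⇒ ion charge 2−.

[W(bipy)2(C2O4)][Pt(N3)3(OH)3]2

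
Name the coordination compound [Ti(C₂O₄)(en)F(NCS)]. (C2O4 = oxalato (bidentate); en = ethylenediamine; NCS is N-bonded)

(ethylenediamine)fluoroisothiocyanatooxalatotitanium(IV)

There is no counter-ion, so the complex is neutral overall.
Ligand charges: 1×oxalato (-2 each), 1×ethylenediamine (neutral), 1×isothiocyanato (-1 each), 1×fluoro (-1 each); total -4. So Ti + (-4) = 0, giving Ti = +4.
Ligands are named alphabetically: ethylenediamine before fluoro before isothiocyanato before oxalato.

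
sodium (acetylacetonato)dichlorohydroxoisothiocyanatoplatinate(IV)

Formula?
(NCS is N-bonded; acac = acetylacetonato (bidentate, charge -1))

Ligands: 1 isothiocyanato (NCS, -1), 1 acetylacetonato (acac, -1), 2 chloro (Cl, -1), 1 hydroxo (OH, -1). Ligand charge sum = -5.
With Pt in oxidation state +4, the complex ion is [Pt...]^1−.
Charge balance with sodium (+1) requires 1 complex ion per 1 sodium.

Na[Pt(acac)Cl2(NCS)(OH)]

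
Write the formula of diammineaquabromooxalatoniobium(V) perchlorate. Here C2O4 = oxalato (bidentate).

Ligands: 1 bromo (Br, -1), 2 ammine (NH3, neutral), 1 aqua (H2O, neutral), 1 oxalato (C2O4, -2). Ligand charge sum = -3.
With Nb in oxidation state +5, the complex ion is [Nb...]^2+.
Charge balance with perchlorate (-1) requires 1 complex ion per 2 perchlorate.

[NbBr(C2O4)(H2O)(NH3)2](ClO4)2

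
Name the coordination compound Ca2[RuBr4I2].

calcium tetrabromodiiodoruthenate(II)

The 2 calcium counter-ions carry a total charge of +4, so each complex ion is 4−.
Ligand charges: 2×iodo (-1 each), 4×bromo (-1 each); total -6. So Ru + (-6) = 4−, giving Ru = +2.
The complex ion is anionic, so ruthenium takes the -ate form ruthenate(II).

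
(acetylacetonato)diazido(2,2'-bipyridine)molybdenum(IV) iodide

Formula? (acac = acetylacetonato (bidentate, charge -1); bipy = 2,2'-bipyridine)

Ligands: 1 acetylacetonato (acac, -1), 2 azido (N3, -1), 1 2,2'-bipyridine (bipy, neutral). Ligand charge sum = -3.
With Mo in oxidation state +4, the complex ion is [Mo...]^1+.
Charge balance with iodide (-1) requires 1 complex ion per 1 iodide.

[Mo(acac)(bipy)(N3)2]I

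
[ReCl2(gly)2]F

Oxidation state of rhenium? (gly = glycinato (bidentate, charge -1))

+5

1 fluoride outside the brackets (-1 each) → the complex ion is 1+.
Ligand charges: 2×Cl = -2; 2×gly = -2; sum -4.
Re + (-4) = 1+ ⇒ Re is +5.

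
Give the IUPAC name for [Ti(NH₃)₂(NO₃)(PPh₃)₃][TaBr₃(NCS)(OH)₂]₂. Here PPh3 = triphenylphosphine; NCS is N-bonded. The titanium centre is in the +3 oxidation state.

diamminenitratotris(triphenylphosphine)titanium(III) tribromodihydroxoisothiocyanatotantalate(V)

Both ions are complex: the cation is named first with the plain metal name, the anion second with the -ate form; each ion's ligands are alphabetised independently.
Ti is given as +3; the cation's ligand charges sum to -1, so the complex cation is 2+.
With 2 anions per cation, each anion must be 2/2 = 1−.
Anion: ligand charges sum to -6; for the ion to be 1−, Ta = +5.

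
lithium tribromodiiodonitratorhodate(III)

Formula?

Ligands: 3 bromo (Br, -1), 2 iodo (I, -1), 1 nitrato (NO3, -1). Ligand charge sum = -6.
With Rh in oxidation state +3, the complex ion is [Rh...]^3−.
Charge balance with lithium (+1) requires 1 complex ion per 3 lithium.

Li3[RhBr3I2(NO3)]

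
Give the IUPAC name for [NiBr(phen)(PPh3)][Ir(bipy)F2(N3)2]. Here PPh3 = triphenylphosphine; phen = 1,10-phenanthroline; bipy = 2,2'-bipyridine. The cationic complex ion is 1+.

The complex cation is given as 1+; its ligand charges sum to -1, so Ni = +2.
A 1:1 salt means the anion carries the equal and opposite charge, 1−.
Anion: ligand charges sum to -4; for the ion to be 1−, Ir = +3.

bromo(1,10-phenanthroline)(triphenylphosphine)nickel(II) diazido(2,2'-bipyridine)difluoroiridate(III)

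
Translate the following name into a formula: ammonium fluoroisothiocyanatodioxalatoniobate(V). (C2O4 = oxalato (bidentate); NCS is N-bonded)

NH4[Nb(C2O4)2F(NCS)]

Ligands: 1 fluoro (F, -1), 2 oxalato (C2O4, -2), 1 isothiocyanato (NCS, -1). Ligand charge sum = -6.
With Nb in oxidation state +5, the complex ion is [Nb...]^1−.
Charge balance with ammonium (+1) requires 1 complex ion per 1 ammonium.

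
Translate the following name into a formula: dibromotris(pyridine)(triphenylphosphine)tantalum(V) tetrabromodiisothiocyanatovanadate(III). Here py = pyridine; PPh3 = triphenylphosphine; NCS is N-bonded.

Cation [Ta…]: ligand charges -2, Ta(V) ⇒ ion charge 3+.
Anion [V…]: ligand charges -6, V(III) ⇒ ion charge 3−.
One 3+ cation balances one 3− anion.

[TaBr2(PPh3)(py)3][VBr4(NCS)2]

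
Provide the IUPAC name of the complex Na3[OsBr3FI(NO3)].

The 3 sodium counter-ions carry a total charge of +3, so each complex ion is 3−.
Ligand charges: 1×fluoro (-1 each), 1×nitrato (-1 each), 3×bromo (-1 each), 1×iodo (-1 each); total -6. So Os + (-6) = 3−, giving Os = +3.
Ligands are named alphabetically: bromo before fluoro before iodo before nitrato.
The complex ion is anionic, so osmium takes the -ate form osmate(III).

sodium tribromofluoroiodonitratoosmate(III)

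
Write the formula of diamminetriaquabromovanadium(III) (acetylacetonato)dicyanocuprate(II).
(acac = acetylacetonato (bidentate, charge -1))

[VBr(H2O)3(NH3)2][Cu(acac)(CN)2]2

Cation [V…]: ligand charges -1, V(III) ⇒ ion charge 2+.
Anion [Cu…]: ligand charges -3, Cu(II) ⇒ ion charge 1−.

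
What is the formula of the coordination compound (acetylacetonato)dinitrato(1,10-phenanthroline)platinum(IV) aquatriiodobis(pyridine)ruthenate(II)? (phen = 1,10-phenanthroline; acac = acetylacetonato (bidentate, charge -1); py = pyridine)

[Pt(acac)(NO3)2(phen)][Ru(H2O)I3(py)2]

Cation [Pt…]: ligand charges -3, Pt(IV) ⇒ ion charge 1+.
Anion [Ru…]: ligand charges -3, Ru(II) ⇒ ion charge 1−.
One 1+ cation balances one 1− anion.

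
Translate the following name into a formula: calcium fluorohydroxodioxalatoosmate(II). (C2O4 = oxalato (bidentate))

Ca2[Os(C2O4)2F(OH)]

Ligands: 1 hydroxo (OH, -1), 1 fluoro (F, -1), 2 oxalato (C2O4, -2). Ligand charge sum = -6.
With Os in oxidation state +2, the complex ion is [Os...]^4−.
Charge balance with calcium (+2) requires 1 complex ion per 2 calcium.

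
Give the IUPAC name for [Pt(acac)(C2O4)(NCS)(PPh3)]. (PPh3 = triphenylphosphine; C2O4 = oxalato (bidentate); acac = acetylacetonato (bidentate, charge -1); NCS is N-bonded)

There is no counter-ion, so the complex is neutral overall.
Ligand charges: 1×triphenylphosphine (neutral), 1×oxalato (-2 each), 1×acetylacetonato (-1 each), 1×isothiocyanato (-1 each); total -4. So Pt + (-4) = 0, giving Pt = +4.
Ligands are named alphabetically: acetylacetonato before isothiocyanato before oxalato before triphenylphosphine.

(acetylacetonato)isothiocyanatooxalato(triphenylphosphine)platinum(IV)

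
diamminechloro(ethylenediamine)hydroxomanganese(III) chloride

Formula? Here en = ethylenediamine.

[MnCl(en)(NH3)2(OH)]Cl

Ligands: 1 ethylenediamine (en, neutral), 2 ammine (NH3, neutral), 1 hydroxo (OH, -1), 1 chloro (Cl, -1). Ligand charge sum = -2.
Charge balance with chloride (-1) requires 1 complex ion per 1 chloride.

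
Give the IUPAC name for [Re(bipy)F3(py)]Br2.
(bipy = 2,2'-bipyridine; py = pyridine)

The 2 bromide counter-ions carry a total charge of -2, so each complex ion is 2+.
Ligand charges: 1×2,2'-bipyridine (neutral), 1×pyridine (neutral), 3×fluoro (-1 each); total -3. So Re + (-3) = 2+, giving Re = +5.
Ligands are named alphabetically: bipyridine before fluoro before pyridine.

(2,2'-bipyridine)trifluoro(pyridine)rhenium(V) bromide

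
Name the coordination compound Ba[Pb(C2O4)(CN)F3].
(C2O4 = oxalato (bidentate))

The 1 barium counter-ion carries a total charge of +2, so each complex ion is 2−.
Ligand charges: 3×fluoro (-1 each), 1×cyano (-1 each), 1×oxalato (-2 each); total -6. So Pb + (-6) = 2−, giving Pb = +4.
Ligands are named alphabetically: cyano before fluoro before oxalato.
The complex ion is anionic, so lead takes the -ate form plumbate(IV).

barium cyanotrifluorooxalatoplumbate(IV)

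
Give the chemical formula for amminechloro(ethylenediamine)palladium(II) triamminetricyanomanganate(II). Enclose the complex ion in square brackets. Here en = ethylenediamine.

Cation [Pd…]: ligand charges -1, Pd(II) ⇒ ion charge 1+.
Anion [Mn…]: ligand charges -3, Mn(II) ⇒ ion charge 1−.
One 1+ cation balances one 1− anion.

[PdCl(en)(NH3)][Mn(CN)3(NH3)3]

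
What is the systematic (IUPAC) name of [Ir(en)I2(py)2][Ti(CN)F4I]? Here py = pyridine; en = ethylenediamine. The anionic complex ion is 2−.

Both ions are complex: the cation is named first with the plain metal name, the anion second with the -ate form; each ion's ligands are alphabetised independently.
The complex anion is given as 2−; its ligand charges sum to -6, so Ti = +4.
A 1:1 salt means the cation carries the equal and opposite charge, 2+.
Cation: ligand charges sum to -2; for the ion to be 2+, Ir = +4.

(ethylenediamine)diiodobis(pyridine)iridium(IV) cyanotetrafluoroiodotitanate(IV)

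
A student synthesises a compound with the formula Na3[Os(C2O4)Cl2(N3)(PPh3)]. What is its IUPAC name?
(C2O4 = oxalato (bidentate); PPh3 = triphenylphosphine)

sodium azidodichlorooxalato(triphenylphosphine)osmate(II)

The 3 sodium counter-ions carry a total charge of +3, so each complex ion is 3−.
Ligand charges: 1×oxalato (-2 each), 1×azido (-1 each), 2×chloro (-1 each), 1×triphenylphosphine (neutral); total -5. So Os + (-5) = 3−, giving Os = +2.
The complex ion is anionic, so osmium takes the -ate form osmate(II).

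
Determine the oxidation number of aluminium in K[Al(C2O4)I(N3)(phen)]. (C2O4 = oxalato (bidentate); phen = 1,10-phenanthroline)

1 potassium outside the brackets (+1 each) → the complex ion is 1−.
Ligand charges: 1×C2O4 = -2; 1×N3 = -1; 1×I = -1; 1×phen neutral; sum -4.
Al + (-4) = 1− ⇒ Al is +3.

+3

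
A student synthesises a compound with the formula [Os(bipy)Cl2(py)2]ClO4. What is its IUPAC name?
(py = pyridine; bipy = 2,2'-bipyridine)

The 1 perchlorate counter-ion carries a total charge of -1, so each complex ion is 1+.
Ligand charges: 2×pyridine (neutral), 2×chloro (-1 each), 1×2,2'-bipyridine (neutral); total -2. So Os + (-2) = 1+, giving Os = +3.
Ligands are named alphabetically: bipyridine before chloro before pyridine.

(2,2'-bipyridine)dichlorobis(pyridine)osmium(III) perchlorate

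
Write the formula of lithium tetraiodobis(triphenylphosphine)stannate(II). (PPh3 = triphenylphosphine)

Li2[SnI4(PPh3)2]

Ligands: 2 triphenylphosphine (PPh3, neutral), 4 iodo (I, -1). Ligand charge sum = -4.
With Sn in oxidation state +2, the complex ion is [Sn...]^2−.
Charge balance with lithium (+1) requires 1 complex ion per 2 lithium.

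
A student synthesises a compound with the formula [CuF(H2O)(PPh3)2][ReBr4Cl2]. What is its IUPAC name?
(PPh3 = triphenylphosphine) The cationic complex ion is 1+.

The complex cation is given as 1+; its ligand charges sum to -1, so Cu = +2.
A 1:1 salt means the anion carries the equal and opposite charge, 1−.
Anion: ligand charges sum to -6; for the ion to be 1−, Re = +5.

aquafluorobis(triphenylphosphine)copper(II) tetrabromodichlororhenate(V)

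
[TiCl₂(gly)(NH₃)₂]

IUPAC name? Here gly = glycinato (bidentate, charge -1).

There is no counter-ion, so the complex is neutral overall.
Ligand charges: 1×glycinato (-1 each), 2×ammine (neutral), 2×chloro (-1 each); total -3. So Ti + (-3) = 0, giving Ti = +3.
Ligands are named alphabetically: ammine before chloro before glycinato.

diamminedichloro(glycinato)titanium(III)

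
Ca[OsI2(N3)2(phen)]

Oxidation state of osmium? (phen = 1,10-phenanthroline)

1 calcium outside the brackets (+2 each) → the complex ion is 2−.
Ligand charges: 2×I = -2; 1×phen neutral; 2×N3 = -2; sum -4.
Os + (-4) = 2− ⇒ Os is +2.

+2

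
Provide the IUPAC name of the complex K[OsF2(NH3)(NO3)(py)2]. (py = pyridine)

The 1 potassium counter-ion carries a total charge of +1, so each complex ion is 1−.
Ligand charges: 2×fluoro (-1 each), 1×nitrato (-1 each), 2×pyridine (neutral), 1×ammine (neutral); total -3. So Os + (-3) = 1−, giving Os = +2.
The complex ion is anionic, so osmium takes the -ate form osmate(II).

potassium amminedifluoronitratobis(pyridine)osmate(II)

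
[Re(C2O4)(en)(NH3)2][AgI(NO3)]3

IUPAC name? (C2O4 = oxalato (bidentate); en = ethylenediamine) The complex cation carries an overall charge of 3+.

diammine(ethylenediamine)oxalatorhenium(V) iodonitratoargentate(I)

The complex cation is given as 3+; its ligand charges sum to -2, so Re = +5.
With 3 anions per cation, each anion must be 3/3 = 1−.
Anion: ligand charges sum to -2; for the ion to be 1−, Ag = +1.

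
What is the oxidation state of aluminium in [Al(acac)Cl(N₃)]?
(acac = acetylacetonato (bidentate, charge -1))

+3

No counter-ion: the bracketed complex is neutral.
Ligand charges: 1×N3 = -1; 1×Cl = -1; 1×acac = -1; sum -3.
Al + (-3) = 0 ⇒ Al is +3.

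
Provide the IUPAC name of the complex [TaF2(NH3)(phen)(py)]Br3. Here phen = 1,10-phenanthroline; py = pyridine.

amminedifluoro(1,10-phenanthroline)(pyridine)tantalum(V) bromide

The 3 bromide counter-ions carry a total charge of -3, so each complex ion is 3+.
Ligand charges: 1×1,10-phenanthroline (neutral), 1×pyridine (neutral), 2×fluoro (-1 each), 1×ammine (neutral); total -2. So Ta + (-2) = 3+, giving Ta = +5.
Ligands are named alphabetically: ammine before fluoro before phenanthroline before pyridine.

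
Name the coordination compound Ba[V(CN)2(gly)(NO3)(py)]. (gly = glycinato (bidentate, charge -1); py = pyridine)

The 1 barium counter-ion carries a total charge of +2, so each complex ion is 2−.
Ligand charges: 2×cyano (-1 each), 1×glycinato (-1 each), 1×pyridine (neutral), 1×nitrato (-1 each); total -4. So V + (-4) = 2−, giving V = +2.
Ligands are named alphabetically: cyano before glycinato before nitrato before pyridine.
The complex ion is anionic, so vanadium takes the -ate form vanadate(II).

barium dicyano(glycinato)nitrato(pyridine)vanadate(II)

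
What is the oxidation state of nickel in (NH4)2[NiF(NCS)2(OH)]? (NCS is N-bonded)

+2

2 ammonium outside the brackets (+1 each) → the complex ion is 2−.
Ligand charges: 1×OH = -1; 2×NCS = -2; 1×F = -1; sum -4.
Ni + (-4) = 2− ⇒ Ni is +2.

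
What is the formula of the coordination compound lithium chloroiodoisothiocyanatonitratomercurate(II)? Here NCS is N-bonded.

Li2[HgClI(NCS)(NO3)]

Ligands: 1 chloro (Cl, -1), 1 iodo (I, -1), 1 nitrato (NO3, -1), 1 isothiocyanato (NCS, -1). Ligand charge sum = -4.
With Hg in oxidation state +2, the complex ion is [Hg...]^2−.
Charge balance with lithium (+1) requires 1 complex ion per 2 lithium.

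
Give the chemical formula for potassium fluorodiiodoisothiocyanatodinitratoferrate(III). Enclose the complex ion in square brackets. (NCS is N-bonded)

K3[FeFI2(NCS)(NO3)2]

Ligands: 1 fluoro (F, -1), 1 isothiocyanato (NCS, -1), 2 iodo (I, -1), 2 nitrato (NO3, -1). Ligand charge sum = -6.
Charge balance with potassium (+1) requires 1 complex ion per 3 potassium.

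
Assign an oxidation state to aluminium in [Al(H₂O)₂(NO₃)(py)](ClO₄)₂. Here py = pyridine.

+3

2 perchlorate outside the brackets (-1 each) → the complex ion is 2+.
Ligand charges: 2×H2O neutral; 1×py neutral; 1×NO3 = -1; sum -1.
Al + (-1) = 2+ ⇒ Al is +3.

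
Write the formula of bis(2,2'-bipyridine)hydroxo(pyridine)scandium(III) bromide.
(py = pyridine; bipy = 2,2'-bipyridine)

[Sc(bipy)2(OH)(py)]Br2

Ligands: 1 hydroxo (OH, -1), 1 pyridine (py, neutral), 2 2,2'-bipyridine (bipy, neutral). Ligand charge sum = -1.
With Sc in oxidation state +3, the complex ion is [Sc...]^2+.
Charge balance with bromide (-1) requires 1 complex ion per 2 bromide.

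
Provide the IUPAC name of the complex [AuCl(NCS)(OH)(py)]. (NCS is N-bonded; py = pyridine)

There is no counter-ion, so the complex is neutral overall.
Ligand charges: 1×chloro (-1 each), 1×isothiocyanato (-1 each), 1×hydroxo (-1 each), 1×pyridine (neutral); total -3. So Au + (-3) = 0, giving Au = +3.
Ligands are named alphabetically: chloro before hydroxo before isothiocyanato before pyridine.

chlorohydroxoisothiocyanato(pyridine)gold(III)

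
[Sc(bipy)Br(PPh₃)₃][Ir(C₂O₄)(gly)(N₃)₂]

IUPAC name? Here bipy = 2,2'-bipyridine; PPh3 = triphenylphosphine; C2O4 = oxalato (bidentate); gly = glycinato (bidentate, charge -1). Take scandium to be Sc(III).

(2,2'-bipyridine)bromotris(triphenylphosphine)scandium(III) diazido(glycinato)oxalatoiridate(III)

Both ions are complex: the cation is named first with the plain metal name, the anion second with the -ate form; each ion's ligands are alphabetised independently.
Sc is given as +3; the cation's ligand charges sum to -1, so the complex cation is 2+.
A 1:1 salt means the anion carries the equal and opposite charge, 2−.
Anion: ligand charges sum to -5; for the ion to be 2−, Ir = +3.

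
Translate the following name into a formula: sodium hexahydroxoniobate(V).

Ligands: 6 hydroxo (OH, -1). Ligand charge sum = -6.
Charge balance with sodium (+1) requires 1 complex ion per 1 sodium.

Na[Nb(OH)6]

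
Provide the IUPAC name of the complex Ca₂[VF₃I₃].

The 2 calcium counter-ions carry a total charge of +4, so each complex ion is 4−.
Ligand charges: 3×fluoro (-1 each), 3×iodo (-1 each); total -6. So V + (-6) = 4−, giving V = +2.
The complex ion is anionic, so vanadium takes the -ate form vanadate(II).

calcium trifluorotriiodovanadate(II)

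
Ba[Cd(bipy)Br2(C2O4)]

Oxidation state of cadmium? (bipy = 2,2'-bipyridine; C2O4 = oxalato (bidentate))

1 barium outside the brackets (+2 each) → the complex ion is 2−.
Ligand charges: 1×bipy neutral; 1×C2O4 = -2; 2×Br = -2; sum -4.
Cd + (-4) = 2− ⇒ Cd is +2.

+2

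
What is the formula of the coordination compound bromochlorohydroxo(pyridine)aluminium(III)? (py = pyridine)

[AlBrCl(OH)(py)]

Ligands: 1 pyridine (py, neutral), 1 chloro (Cl, -1), 1 bromo (Br, -1), 1 hydroxo (OH, -1). Ligand charge sum = -3.
With Al in oxidation state +3, the complex ion is [Al...].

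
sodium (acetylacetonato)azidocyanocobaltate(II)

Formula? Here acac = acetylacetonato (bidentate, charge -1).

Ligands: 1 acetylacetonato (acac, -1), 1 cyano (CN, -1), 1 azido (N3, -1). Ligand charge sum = -3.
Charge balance with sodium (+1) requires 1 complex ion per 1 sodium.

Na[Co(acac)(CN)(N3)]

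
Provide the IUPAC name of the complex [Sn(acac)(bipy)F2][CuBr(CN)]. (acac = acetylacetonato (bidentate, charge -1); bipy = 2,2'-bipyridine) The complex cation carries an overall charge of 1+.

(acetylacetonato)(2,2'-bipyridine)difluorotin(IV) bromocyanocuprate(I)

Both ions are complex: the cation is named first with the plain metal name, the anion second with the -ate form; each ion's ligands are alphabetised independently.
The complex cation is given as 1+; its ligand charges sum to -3, so Sn = +4.
A 1:1 salt means the anion carries the equal and opposite charge, 1−.
Anion: ligand charges sum to -2; for the ion to be 1−, Cu = +1.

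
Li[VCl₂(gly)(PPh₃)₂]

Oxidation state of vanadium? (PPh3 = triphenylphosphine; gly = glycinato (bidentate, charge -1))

+2

1 lithium outside the brackets (+1 each) → the complex ion is 1−.
Ligand charges: 2×Cl = -2; 2×PPh3 neutral; 1×gly = -1; sum -3.
V + (-3) = 1− ⇒ V is +2.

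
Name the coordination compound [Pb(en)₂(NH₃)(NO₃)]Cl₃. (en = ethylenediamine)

amminebis(ethylenediamine)nitratolead(IV) chloride

The 3 chloride counter-ions carry a total charge of -3, so each complex ion is 3+.
Ligand charges: 1×nitrato (-1 each), 1×ammine (neutral), 2×ethylenediamine (neutral); total -1. So Pb + (-1) = 3+, giving Pb = +4.
Ligands are named alphabetically: ammine before ethylenediamine before nitrato.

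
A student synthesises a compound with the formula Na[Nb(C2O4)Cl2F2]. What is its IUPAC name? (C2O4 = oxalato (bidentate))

sodium dichlorodifluorooxalatoniobate(V)

The 1 sodium counter-ion carries a total charge of +1, so each complex ion is 1−.
Ligand charges: 2×chloro (-1 each), 1×oxalato (-2 each), 2×fluoro (-1 each); total -6. So Nb + (-6) = 1−, giving Nb = +5.
The complex ion is anionic, so niobium takes the -ate form niobate(V).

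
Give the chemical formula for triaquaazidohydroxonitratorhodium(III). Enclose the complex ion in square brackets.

[Rh(H2O)3(N3)(NO3)(OH)]

Ligands: 1 azido (N3, -1), 1 nitrato (NO3, -1), 1 hydroxo (OH, -1), 3 aqua (H2O, neutral). Ligand charge sum = -3.
With Rh in oxidation state +3, the complex ion is [Rh...].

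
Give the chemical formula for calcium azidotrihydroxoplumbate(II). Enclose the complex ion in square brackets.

Ligands: 1 azido (N3, -1), 3 hydroxo (OH, -1). Ligand charge sum = -4.
Charge balance with calcium (+2) requires 1 complex ion per 1 calcium.

Ca[Pb(N3)(OH)3]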